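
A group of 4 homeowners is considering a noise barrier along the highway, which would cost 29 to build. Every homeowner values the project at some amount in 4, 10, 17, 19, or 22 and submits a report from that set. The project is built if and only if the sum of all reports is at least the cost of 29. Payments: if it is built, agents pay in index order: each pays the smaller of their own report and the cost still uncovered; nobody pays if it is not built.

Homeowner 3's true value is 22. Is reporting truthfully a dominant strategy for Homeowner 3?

No

Consider the case where Homeowner 1 reports 4, Homeowner 2 reports 4 and Homeowner 4 reports 4.
Truthful report 22: project built, pays 21, utility 22 - 21 = 1.
Report 17 instead: project built, pays 17, utility 22 - 17 = 5.
Since 5 > 1, reporting 17 is strictly better here, so truthful reporting is not dominant.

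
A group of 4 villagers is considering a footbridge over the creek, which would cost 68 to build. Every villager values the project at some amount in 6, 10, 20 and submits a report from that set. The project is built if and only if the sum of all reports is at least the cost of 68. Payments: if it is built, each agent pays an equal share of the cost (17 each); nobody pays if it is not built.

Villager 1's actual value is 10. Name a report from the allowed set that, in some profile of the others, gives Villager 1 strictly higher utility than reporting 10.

Suppose Villager 2 reports 20, Villager 3 reports 20 and Villager 4 reports 20.
Report 10: project built, pays 17, utility 10 - 17 = -7.
Report 6: project not built, utility 0.
So reporting 6 beats truth here (0 > -7).

6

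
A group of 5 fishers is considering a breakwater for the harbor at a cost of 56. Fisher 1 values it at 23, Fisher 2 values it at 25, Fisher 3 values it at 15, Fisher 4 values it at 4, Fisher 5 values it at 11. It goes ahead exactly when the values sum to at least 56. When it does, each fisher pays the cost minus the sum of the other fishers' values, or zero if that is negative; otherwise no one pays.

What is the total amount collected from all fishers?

Total value 78 ≥ cost 56, so it is built.
Fisher 1: others sum to 55; max(0, 56 - 55) = 1.
Fisher 2: others sum to 53; max(0, 56 - 53) = 3.
Fisher 3: others sum to 63; max(0, 56 - 63) = 0.
Fisher 4: others sum to 74; max(0, 56 - 74) = 0.
Fisher 5: others sum to 67; max(0, 56 - 67) = 0.
Total collected = 1 + 3 + 0 + 0 + 0 = 4.

4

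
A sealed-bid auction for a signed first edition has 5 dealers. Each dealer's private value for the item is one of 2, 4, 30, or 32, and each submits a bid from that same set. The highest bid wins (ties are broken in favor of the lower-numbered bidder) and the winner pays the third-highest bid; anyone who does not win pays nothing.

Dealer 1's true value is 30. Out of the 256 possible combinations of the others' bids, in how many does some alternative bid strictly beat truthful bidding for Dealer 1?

Others bid (2, 2, 2, 32): truth gives 0; bid 32 gives 28 > 0. Violating.
Others bid (2, 2, 4, 32): truth gives 0; bid 32 gives 26 > 0. Violating.
Others bid (2, 2, 32, 2): truth gives 0; bid 32 gives 28 > 0. Violating.
Others bid (2, 2, 32, 4): truth gives 0; bid 32 gives 26 > 0. Violating.
Others bid (2, 2, 2, 2): truth gives 28; no alternative beats it.
Others bid (2, 2, 2, 4): truth gives 28; no alternative beats it.
(Checking all 256 profiles: 32 have a profitable deviation, 224 do not.)

32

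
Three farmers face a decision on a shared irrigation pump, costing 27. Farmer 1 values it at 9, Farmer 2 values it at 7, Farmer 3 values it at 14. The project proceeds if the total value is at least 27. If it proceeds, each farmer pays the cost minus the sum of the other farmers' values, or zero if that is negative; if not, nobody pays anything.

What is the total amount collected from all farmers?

21

Total value 30 ≥ cost 27, so it is built.
Farmer 1: others sum to 21; max(0, 27 - 21) = 6.
Farmer 2: others sum to 23; max(0, 27 - 23) = 4.
Farmer 3: others sum to 16; max(0, 27 - 16) = 11.
Total collected = 6 + 4 + 11 = 21.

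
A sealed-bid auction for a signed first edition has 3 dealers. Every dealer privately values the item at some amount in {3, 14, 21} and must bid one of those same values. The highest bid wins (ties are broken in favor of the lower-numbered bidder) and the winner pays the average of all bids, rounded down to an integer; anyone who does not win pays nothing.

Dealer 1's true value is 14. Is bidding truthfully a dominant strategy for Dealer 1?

No

Consider the case where Dealer 2 bids 3 and Dealer 3 bids 3.
Truthful bid 14: wins, pays 6, utility 14 - 6 = 8.
Bid 3 instead: wins, pays 3, utility 14 - 3 = 11.
Since 11 > 8, bidding 3 is strictly better here, so truthful bidding is not dominant.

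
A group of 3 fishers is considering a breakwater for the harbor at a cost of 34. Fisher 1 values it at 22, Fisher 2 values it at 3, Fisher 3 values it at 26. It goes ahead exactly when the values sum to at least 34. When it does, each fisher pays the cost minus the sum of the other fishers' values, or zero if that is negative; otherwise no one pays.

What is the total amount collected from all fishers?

Total value 51 ≥ cost 34, so it is built.
Fisher 1: others sum to 29; max(0, 34 - 29) = 5.
Fisher 2: others sum to 48; max(0, 34 - 48) = 0.
Fisher 3: others sum to 25; max(0, 34 - 25) = 9.
Total collected = 5 + 0 + 9 = 14.

14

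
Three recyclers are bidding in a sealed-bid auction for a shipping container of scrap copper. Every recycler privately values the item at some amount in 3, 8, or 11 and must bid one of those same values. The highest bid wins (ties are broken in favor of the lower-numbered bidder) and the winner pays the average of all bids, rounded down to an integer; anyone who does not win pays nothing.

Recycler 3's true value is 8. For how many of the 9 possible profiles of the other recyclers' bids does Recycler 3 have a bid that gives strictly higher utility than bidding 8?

2

Others bid (3, 8): truth gives 0; bid 11 gives 1 > 0. Violating.
Others bid (8, 3): truth gives 0; bid 11 gives 1 > 0. Violating.
Others bid (3, 3): truth gives 4; no alternative beats it.
Others bid (3, 11): truth gives 0; no alternative beats it.
(Checking all 9 profiles: 2 have a profitable deviation, 7 do not.)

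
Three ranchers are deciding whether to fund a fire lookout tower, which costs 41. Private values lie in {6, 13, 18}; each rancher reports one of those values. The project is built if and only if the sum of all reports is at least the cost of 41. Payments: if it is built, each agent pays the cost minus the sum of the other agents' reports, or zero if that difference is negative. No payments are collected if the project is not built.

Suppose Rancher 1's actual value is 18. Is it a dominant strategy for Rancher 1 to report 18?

Yes

Check each profile of the others' reports and compare truth against every alternative report.
Others report (13, 13): truth gives 3, best alternative gives 0.
Others report (6, 18): truth gives 1, best alternative gives 0.
Others report (18, 6): truth gives 1, best alternative gives 0.
Others report (18, 18): truth gives 13, best alternative gives 13.
Others report (13, 18): truth gives 8, best alternative gives 8.
Others report (18, 13): truth gives 8, best alternative gives 8.
(Remaining 3 profiles checked similarly; truth is weakly best in each.)
In every case the truthful report is at least as good as any alternative, so it is a dominant strategy.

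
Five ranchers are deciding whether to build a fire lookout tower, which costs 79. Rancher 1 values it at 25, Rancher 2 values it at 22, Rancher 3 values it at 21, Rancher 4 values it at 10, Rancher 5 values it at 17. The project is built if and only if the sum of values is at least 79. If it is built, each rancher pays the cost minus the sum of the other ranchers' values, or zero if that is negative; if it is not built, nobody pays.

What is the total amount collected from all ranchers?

21

Total value 95 ≥ cost 79, so it is built.
Rancher 1: others sum to 70; max(0, 79 - 70) = 9.
Rancher 2: others sum to 73; max(0, 79 - 73) = 6.
Rancher 3: others sum to 74; max(0, 79 - 74) = 5.
Rancher 4: others sum to 85; max(0, 79 - 85) = 0.
Rancher 5: others sum to 78; max(0, 79 - 78) = 1.
Total collected = 9 + 6 + 5 + 0 + 1 = 21.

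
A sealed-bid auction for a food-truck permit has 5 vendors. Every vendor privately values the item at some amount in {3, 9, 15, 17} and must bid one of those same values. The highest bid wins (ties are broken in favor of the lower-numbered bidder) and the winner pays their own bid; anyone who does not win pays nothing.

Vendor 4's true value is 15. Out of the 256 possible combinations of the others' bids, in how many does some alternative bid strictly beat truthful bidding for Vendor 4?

2

Others bid (3, 3, 3, 3): truth gives 0; bid 9 gives 6 > 0. Violating.
Others bid (3, 3, 3, 9): truth gives 0; bid 9 gives 6 > 0. Violating.
Others bid (3, 3, 3, 15): truth gives 0; no alternative beats it.
Others bid (3, 3, 3, 17): truth gives 0; no alternative beats it.
(Checking all 256 profiles: 2 have a profitable deviation, 254 do not.)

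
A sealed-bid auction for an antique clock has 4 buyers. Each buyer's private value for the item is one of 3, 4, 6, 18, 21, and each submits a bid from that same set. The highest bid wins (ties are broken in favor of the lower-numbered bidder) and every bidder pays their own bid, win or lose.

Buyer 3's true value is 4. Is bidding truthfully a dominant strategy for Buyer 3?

Consider the case where Buyer 1 bids 3, Buyer 2 bids 3 and Buyer 4 bids 6.
Truthful bid 4: loses but pays 4, utility -4.
Bid 3 instead: loses but pays 3, utility -3.
Since -3 > -4, bidding 3 is strictly better here, so truthful bidding is not dominant.

No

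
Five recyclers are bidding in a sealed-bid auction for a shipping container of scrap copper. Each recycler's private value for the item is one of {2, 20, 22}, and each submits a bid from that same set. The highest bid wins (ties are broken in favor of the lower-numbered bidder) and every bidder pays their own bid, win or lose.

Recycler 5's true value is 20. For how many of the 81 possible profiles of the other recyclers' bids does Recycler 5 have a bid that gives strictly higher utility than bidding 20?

80

Others bid (2, 2, 2, 20): truth gives -20; bid 2 gives -2 > -20. Violating.
Others bid (2, 2, 2, 22): truth gives -20; bid 2 gives -2 > -20. Violating.
Others bid (2, 2, 20, 2): truth gives -20; bid 2 gives -2 > -20. Violating.
Others bid (2, 2, 20, 20): truth gives -20; bid 2 gives -2 > -20. Violating.
Others bid (2, 2, 2, 2): truth gives 0; no alternative beats it.
(Checking all 81 profiles: 80 have a profitable deviation, 1 does not.)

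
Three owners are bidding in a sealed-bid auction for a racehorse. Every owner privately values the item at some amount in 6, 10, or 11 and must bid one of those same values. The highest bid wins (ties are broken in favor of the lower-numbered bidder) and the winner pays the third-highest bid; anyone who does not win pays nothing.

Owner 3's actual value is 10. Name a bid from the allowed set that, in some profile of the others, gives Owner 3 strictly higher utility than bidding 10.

11

Suppose Owner 1 bids 6 and Owner 2 bids 10.
Bid 10: loses, pays 0, utility 0.
Bid 11: wins, pays 6, utility 10 - 6 = 4.
So bidding 11 beats truth here (4 > 0).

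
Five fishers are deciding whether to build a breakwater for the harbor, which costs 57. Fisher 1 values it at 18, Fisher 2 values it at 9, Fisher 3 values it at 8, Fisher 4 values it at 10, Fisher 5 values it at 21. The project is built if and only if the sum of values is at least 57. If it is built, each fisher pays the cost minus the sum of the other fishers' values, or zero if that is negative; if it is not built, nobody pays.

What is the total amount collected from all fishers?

22

Total value 66 ≥ cost 57, so it is built.
Fisher 1: others sum to 48; max(0, 57 - 48) = 9.
Fisher 2: others sum to 57; max(0, 57 - 57) = 0.
Fisher 3: others sum to 58; max(0, 57 - 58) = 0.
Fisher 4: others sum to 56; max(0, 57 - 56) = 1.
Fisher 5: others sum to 45; max(0, 57 - 45) = 12.
Total collected = 9 + 0 + 0 + 1 + 12 = 22.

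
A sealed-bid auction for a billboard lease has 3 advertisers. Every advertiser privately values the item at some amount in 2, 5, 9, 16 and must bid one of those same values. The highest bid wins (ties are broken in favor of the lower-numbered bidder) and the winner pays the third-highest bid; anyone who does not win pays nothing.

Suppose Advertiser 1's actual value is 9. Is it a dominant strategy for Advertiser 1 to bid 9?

No

Consider the case where Advertiser 2 bids 2 and Advertiser 3 bids 16.
Truthful bid 9: loses, pays 0, utility 0.
Bid 16 instead: wins, pays 2, utility 9 - 2 = 7.
Since 7 > 0, bidding 16 is strictly better here, so truthful bidding is not dominant.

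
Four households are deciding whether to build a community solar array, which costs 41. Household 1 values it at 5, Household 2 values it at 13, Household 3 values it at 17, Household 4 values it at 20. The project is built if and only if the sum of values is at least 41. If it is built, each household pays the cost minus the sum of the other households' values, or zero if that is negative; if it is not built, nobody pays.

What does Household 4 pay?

Total value 55 ≥ cost 41, so the project is built.
The other households' values sum to 35.
Cost minus that sum is 41 - 35 = 6.

6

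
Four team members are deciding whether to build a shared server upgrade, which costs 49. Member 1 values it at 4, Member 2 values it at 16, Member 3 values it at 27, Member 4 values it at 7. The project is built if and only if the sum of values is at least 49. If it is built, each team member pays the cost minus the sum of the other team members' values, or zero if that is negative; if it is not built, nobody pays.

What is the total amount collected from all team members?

35

Total value 54 ≥ cost 49, so it is built.
Member 1: others sum to 50; max(0, 49 - 50) = 0.
Member 2: others sum to 38; max(0, 49 - 38) = 11.
Member 3: others sum to 27; max(0, 49 - 27) = 22.
Member 4: others sum to 47; max(0, 49 - 47) = 2.
Total collected = 0 + 11 + 22 + 2 = 35.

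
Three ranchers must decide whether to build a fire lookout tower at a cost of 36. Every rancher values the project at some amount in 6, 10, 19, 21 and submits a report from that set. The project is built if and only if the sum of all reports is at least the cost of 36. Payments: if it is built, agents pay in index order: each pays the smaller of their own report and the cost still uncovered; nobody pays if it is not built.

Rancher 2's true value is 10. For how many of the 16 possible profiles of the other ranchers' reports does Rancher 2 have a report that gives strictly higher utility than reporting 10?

Others report (10, 21): truth gives 0; report 6 gives 4 > 0. Violating.
Others report (19, 19): truth gives 0; report 6 gives 4 > 0. Violating.
Others report (19, 21): truth gives 0; report 6 gives 4 > 0. Violating.
Others report (21, 10): truth gives 0; report 6 gives 4 > 0. Violating.
Others report (6, 6): truth gives 0; no alternative beats it.
Others report (6, 10): truth gives 0; no alternative beats it.
(Checking all 16 profiles: 6 have a profitable deviation, 10 do not.)

6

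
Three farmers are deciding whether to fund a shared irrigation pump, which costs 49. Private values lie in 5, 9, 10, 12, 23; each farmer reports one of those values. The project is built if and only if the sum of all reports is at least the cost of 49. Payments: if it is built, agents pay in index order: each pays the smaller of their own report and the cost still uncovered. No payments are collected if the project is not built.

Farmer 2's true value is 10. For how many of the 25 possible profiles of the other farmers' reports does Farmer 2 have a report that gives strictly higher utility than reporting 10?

1

Others report (23, 23): truth gives 0; report 5 gives 5 > 0. Violating.
Others report (5, 5): truth gives 0; no alternative beats it.
Others report (5, 9): truth gives 0; no alternative beats it.
(Checking all 25 profiles: 1 has a profitable deviation, 24 do not.)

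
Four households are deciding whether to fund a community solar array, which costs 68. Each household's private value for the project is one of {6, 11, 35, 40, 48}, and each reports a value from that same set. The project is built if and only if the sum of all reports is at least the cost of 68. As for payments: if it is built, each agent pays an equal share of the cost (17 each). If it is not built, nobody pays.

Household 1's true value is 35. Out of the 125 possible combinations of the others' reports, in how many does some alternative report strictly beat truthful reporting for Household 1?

6

Others report (6, 6, 11): truth gives 0; report 48 gives 18 > 0. Violating.
Others report (6, 11, 6): truth gives 0; report 48 gives 18 > 0. Violating.
Others report (6, 11, 11): truth gives 0; report 40 gives 18 > 0. Violating.
Others report (11, 6, 6): truth gives 0; report 48 gives 18 > 0. Violating.
Others report (6, 6, 6): truth gives 0; no alternative beats it.
Others report (6, 6, 35): truth gives 18; no alternative beats it.
(Checking all 125 profiles: 6 have a profitable deviation, 119 do not.)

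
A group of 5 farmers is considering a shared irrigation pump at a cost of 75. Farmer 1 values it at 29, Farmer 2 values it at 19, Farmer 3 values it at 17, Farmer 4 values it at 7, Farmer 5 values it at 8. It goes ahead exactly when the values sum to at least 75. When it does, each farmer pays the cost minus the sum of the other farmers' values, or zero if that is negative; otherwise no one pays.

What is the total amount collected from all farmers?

Total value 80 ≥ cost 75, so it is built.
Farmer 1: others sum to 51; max(0, 75 - 51) = 24.
Farmer 2: others sum to 61; max(0, 75 - 61) = 14.
Farmer 3: others sum to 63; max(0, 75 - 63) = 12.
Farmer 4: others sum to 73; max(0, 75 - 73) = 2.
Farmer 5: others sum to 72; max(0, 75 - 72) = 3.
Total collected = 24 + 14 + 12 + 2 + 3 = 55.

55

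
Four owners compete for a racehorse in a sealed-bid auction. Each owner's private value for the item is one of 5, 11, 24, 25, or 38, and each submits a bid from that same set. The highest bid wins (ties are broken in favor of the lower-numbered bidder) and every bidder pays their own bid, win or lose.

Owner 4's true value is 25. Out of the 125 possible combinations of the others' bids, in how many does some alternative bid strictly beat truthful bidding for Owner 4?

Others bid (5, 5, 5): truth gives 0; bid 11 gives 14 > 0. Violating.
Others bid (5, 5, 11): truth gives 0; bid 24 gives 1 > 0. Violating.
Others bid (5, 5, 25): truth gives -25; bid 5 gives -5 > -25. Violating.
Others bid (5, 5, 38): truth gives -25; bid 5 gives -5 > -25. Violating.
Others bid (5, 5, 24): truth gives 0; no alternative beats it.
Others bid (5, 11, 24): truth gives 0; no alternative beats it.
(Checking all 125 profiles: 106 have a profitable deviation, 19 do not.)

106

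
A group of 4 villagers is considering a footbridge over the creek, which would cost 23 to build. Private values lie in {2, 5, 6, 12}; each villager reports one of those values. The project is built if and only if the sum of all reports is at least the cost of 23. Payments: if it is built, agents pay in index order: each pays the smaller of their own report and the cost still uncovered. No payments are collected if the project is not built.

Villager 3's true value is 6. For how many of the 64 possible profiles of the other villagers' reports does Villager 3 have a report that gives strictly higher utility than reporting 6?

Others report (2, 5, 12): truth gives 0; report 5 gives 1 > 0. Violating.
Others report (2, 6, 12): truth gives 0; report 5 gives 1 > 0. Violating.
Others report (2, 12, 5): truth gives 0; report 5 gives 1 > 0. Violating.
Others report (2, 12, 6): truth gives 0; report 5 gives 1 > 0. Violating.
Others report (2, 2, 2): truth gives 0; no alternative beats it.
Others report (2, 2, 5): truth gives 0; no alternative beats it.
(Checking all 64 profiles: 29 have a profitable deviation, 35 do not.)

29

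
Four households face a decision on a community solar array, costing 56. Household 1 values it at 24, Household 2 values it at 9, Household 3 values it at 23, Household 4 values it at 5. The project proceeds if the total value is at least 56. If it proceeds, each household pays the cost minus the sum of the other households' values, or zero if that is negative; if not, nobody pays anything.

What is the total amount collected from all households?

Total value 61 ≥ cost 56, so it is built.
Household 1: others sum to 37; max(0, 56 - 37) = 19.
Household 2: others sum to 52; max(0, 56 - 52) = 4.
Household 3: others sum to 38; max(0, 56 - 38) = 18.
Household 4: others sum to 56; max(0, 56 - 56) = 0.
Total collected = 19 + 4 + 18 + 0 = 41.

41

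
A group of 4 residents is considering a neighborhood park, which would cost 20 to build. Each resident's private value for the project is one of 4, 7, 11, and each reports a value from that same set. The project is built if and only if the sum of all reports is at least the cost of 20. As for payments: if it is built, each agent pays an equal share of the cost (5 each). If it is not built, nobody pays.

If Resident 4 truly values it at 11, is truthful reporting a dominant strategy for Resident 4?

Yes

Check each profile of the others' reports and compare truth against every alternative report.
Others report (4, 4, 4): truth gives 6, best alternative gives 0.
Others report (4, 4, 7): truth gives 6, best alternative gives 6.
Others report (4, 4, 11): truth gives 6, best alternative gives 6.
Others report (4, 7, 4): truth gives 6, best alternative gives 6.
Others report (4, 7, 7): truth gives 6, best alternative gives 6.
Others report (4, 7, 11): truth gives 6, best alternative gives 6.
(Remaining 21 profiles checked similarly; truth is weakly best in each.)
In every case the truthful report is at least as good as any alternative, so it is a dominant strategy.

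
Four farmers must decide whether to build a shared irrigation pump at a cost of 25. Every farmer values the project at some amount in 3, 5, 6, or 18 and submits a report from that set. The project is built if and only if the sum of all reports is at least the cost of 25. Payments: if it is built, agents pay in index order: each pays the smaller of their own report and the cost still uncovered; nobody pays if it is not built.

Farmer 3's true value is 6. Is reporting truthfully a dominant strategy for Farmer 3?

Consider the case where Farmer 1 reports 3, Farmer 2 reports 3 and Farmer 4 reports 18.
Truthful report 6: project built, pays 6, utility 6 - 6 = 0.
Report 3 instead: project built, pays 3, utility 6 - 3 = 3.
Since 3 > 0, reporting 3 is strictly better here, so truthful reporting is not dominant.

No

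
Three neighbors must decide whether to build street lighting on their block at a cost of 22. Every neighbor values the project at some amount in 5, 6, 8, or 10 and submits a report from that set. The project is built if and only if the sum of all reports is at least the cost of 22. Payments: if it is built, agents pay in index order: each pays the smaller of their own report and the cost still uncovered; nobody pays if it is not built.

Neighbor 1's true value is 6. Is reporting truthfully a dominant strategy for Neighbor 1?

No

Consider the case where Neighbor 2 reports 8 and Neighbor 3 reports 10.
Truthful report 6: project built, pays 6, utility 6 - 6 = 0.
Report 5 instead: project built, pays 5, utility 6 - 5 = 1.
Since 1 > 0, reporting 5 is strictly better here, so truthful reporting is not dominant.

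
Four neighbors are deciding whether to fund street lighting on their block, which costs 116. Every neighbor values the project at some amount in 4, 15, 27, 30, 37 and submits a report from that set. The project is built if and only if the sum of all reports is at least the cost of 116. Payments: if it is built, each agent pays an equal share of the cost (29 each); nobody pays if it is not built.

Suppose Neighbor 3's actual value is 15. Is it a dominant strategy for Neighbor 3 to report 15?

No

Consider the case where Neighbor 1 reports 27, Neighbor 2 reports 37 and Neighbor 4 reports 37.
Truthful report 15: project built, pays 29, utility 15 - 29 = -14.
Report 4 instead: project not built, utility 0.
Since 0 > -14, reporting 4 is strictly better here, so truthful reporting is not dominant.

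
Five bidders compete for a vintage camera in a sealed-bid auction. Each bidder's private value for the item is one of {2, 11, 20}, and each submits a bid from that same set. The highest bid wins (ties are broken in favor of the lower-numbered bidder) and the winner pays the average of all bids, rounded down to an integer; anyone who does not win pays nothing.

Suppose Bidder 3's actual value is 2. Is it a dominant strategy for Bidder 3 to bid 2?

Check each profile of the others' bids and compare truth against every alternative bid.
Others bid (2, 2, 11, 11): truth gives 0, best alternative gives -5.
Others bid (2, 2, 2, 11): truth gives 0, best alternative gives -3.
Others bid (2, 2, 11, 2): truth gives 0, best alternative gives -3.
Others bid (2, 2, 2, 2): truth gives 0, best alternative gives -1.
Others bid (2, 2, 2, 20): truth gives 0, best alternative gives 0.
Others bid (2, 2, 11, 20): truth gives 0, best alternative gives 0.
(Remaining 75 profiles checked similarly; truth is weakly best in each.)
In every case the truthful bid is at least as good as any alternative, so it is a dominant strategy.

Yes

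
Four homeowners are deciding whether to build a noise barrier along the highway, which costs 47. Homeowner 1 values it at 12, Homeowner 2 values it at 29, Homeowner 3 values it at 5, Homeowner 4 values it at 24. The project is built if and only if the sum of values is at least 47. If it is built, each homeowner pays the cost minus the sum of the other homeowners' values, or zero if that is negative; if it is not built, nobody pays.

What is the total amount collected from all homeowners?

Total value 70 ≥ cost 47, so it is built.
Homeowner 1: others sum to 58; max(0, 47 - 58) = 0.
Homeowner 2: others sum to 41; max(0, 47 - 41) = 6.
Homeowner 3: others sum to 65; max(0, 47 - 65) = 0.
Homeowner 4: others sum to 46; max(0, 47 - 46) = 1.
Total collected = 0 + 6 + 0 + 1 = 7.

7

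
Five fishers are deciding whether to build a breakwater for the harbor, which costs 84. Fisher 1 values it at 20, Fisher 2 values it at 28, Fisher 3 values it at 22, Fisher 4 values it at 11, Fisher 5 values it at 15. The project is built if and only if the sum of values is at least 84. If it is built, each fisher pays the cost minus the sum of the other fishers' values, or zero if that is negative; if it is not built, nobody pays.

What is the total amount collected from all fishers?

37

Total value 96 ≥ cost 84, so it is built.
Fisher 1: others sum to 76; max(0, 84 - 76) = 8.
Fisher 2: others sum to 68; max(0, 84 - 68) = 16.
Fisher 3: others sum to 74; max(0, 84 - 74) = 10.
Fisher 4: others sum to 85; max(0, 84 - 85) = 0.
Fisher 5: others sum to 81; max(0, 84 - 81) = 3.
Total collected = 8 + 16 + 10 + 0 + 3 = 37.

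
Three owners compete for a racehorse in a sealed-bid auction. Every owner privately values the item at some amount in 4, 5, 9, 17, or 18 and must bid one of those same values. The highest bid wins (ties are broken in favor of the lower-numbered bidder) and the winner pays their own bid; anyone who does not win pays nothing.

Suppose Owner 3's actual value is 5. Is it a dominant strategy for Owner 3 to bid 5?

Check each profile of the others' bids and compare truth against every alternative bid.
Others bid (4, 4): truth gives 0, best alternative gives 0.
Others bid (4, 5): truth gives 0, best alternative gives 0.
Others bid (4, 9): truth gives 0, best alternative gives 0.
Others bid (4, 17): truth gives 0, best alternative gives 0.
Others bid (4, 18): truth gives 0, best alternative gives 0.
Others bid (5, 4): truth gives 0, best alternative gives 0.
(Remaining 19 profiles checked similarly; truth is weakly best in each.)
In every case the truthful bid is at least as good as any alternative, so it is a dominant strategy.

Yes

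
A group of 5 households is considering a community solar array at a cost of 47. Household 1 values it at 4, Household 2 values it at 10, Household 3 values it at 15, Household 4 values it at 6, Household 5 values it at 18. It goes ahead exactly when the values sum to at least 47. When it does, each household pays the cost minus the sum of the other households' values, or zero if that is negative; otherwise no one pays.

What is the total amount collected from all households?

25

Total value 53 ≥ cost 47, so it is built.
Household 1: others sum to 49; max(0, 47 - 49) = 0.
Household 2: others sum to 43; max(0, 47 - 43) = 4.
Household 3: others sum to 38; max(0, 47 - 38) = 9.
Household 4: others sum to 47; max(0, 47 - 47) = 0.
Household 5: others sum to 35; max(0, 47 - 35) = 12.
Total collected = 0 + 4 + 9 + 0 + 12 = 25.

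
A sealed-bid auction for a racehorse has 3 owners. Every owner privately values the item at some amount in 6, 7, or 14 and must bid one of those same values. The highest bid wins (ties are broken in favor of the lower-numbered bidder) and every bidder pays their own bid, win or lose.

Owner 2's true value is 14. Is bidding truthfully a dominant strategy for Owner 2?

No

Consider the case where Owner 1 bids 6 and Owner 3 bids 6.
Truthful bid 14: wins, pays 14, utility 14 - 14 = 0.
Bid 7 instead: wins, pays 7, utility 14 - 7 = 7.
Since 7 > 0, bidding 7 is strictly better here, so truthful bidding is not dominant.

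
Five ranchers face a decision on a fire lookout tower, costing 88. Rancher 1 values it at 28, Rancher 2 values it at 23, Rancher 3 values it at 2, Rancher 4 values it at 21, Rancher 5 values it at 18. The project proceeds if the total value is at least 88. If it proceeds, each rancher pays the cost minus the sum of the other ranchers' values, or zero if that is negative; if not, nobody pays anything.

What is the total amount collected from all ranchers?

74

Total value 92 ≥ cost 88, so it is built.
Rancher 1: others sum to 64; max(0, 88 - 64) = 24.
Rancher 2: others sum to 69; max(0, 88 - 69) = 19.
Rancher 3: others sum to 90; max(0, 88 - 90) = 0.
Rancher 4: others sum to 71; max(0, 88 - 71) = 17.
Rancher 5: others sum to 74; max(0, 88 - 74) = 14.
Total collected = 24 + 19 + 0 + 17 + 14 = 74.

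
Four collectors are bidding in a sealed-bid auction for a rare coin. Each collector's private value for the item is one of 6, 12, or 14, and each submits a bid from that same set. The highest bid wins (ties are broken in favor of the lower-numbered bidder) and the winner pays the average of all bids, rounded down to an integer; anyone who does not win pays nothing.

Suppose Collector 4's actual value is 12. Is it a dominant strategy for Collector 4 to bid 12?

No

Consider the case where Collector 1 bids 6, Collector 2 bids 6 and Collector 3 bids 12.
Truthful bid 12: loses, pays 0, utility 0.
Bid 14 instead: wins, pays 9, utility 12 - 9 = 3.
Since 3 > 0, bidding 14 is strictly better here, so truthful bidding is not dominant.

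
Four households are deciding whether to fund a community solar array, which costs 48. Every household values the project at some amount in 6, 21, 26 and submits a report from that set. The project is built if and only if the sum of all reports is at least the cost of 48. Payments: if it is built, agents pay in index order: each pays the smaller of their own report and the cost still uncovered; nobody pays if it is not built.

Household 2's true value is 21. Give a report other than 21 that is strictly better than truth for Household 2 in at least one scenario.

Suppose Household 1 reports 6, Household 3 reports 21 and Household 4 reports 21.
Report 21: project built, pays 21, utility 21 - 21 = 0.
Report 6: project built, pays 6, utility 21 - 6 = 15.
So reporting 6 beats truth here (15 > 0).

6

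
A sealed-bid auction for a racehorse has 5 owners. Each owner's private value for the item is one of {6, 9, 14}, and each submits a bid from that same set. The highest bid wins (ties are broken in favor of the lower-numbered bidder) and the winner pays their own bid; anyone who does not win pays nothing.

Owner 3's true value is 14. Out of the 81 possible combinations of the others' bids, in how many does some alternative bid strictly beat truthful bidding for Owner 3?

Others bid (6, 6, 6, 6): truth gives 0; bid 9 gives 5 > 0. Violating.
Others bid (6, 6, 6, 9): truth gives 0; bid 9 gives 5 > 0. Violating.
Others bid (6, 6, 9, 6): truth gives 0; bid 9 gives 5 > 0. Violating.
Others bid (6, 6, 9, 9): truth gives 0; bid 9 gives 5 > 0. Violating.
Others bid (6, 6, 6, 14): truth gives 0; no alternative beats it.
Others bid (6, 6, 9, 14): truth gives 0; no alternative beats it.
(Checking all 81 profiles: 4 have a profitable deviation, 77 do not.)

4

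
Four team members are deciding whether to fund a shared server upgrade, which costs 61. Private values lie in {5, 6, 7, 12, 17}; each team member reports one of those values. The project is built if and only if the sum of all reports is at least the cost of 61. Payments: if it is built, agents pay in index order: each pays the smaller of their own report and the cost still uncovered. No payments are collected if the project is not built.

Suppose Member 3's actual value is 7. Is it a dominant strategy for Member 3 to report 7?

Check each profile of the others' reports and compare truth against every alternative report.
Others report (5, 5, 5): truth gives 0, best alternative gives 0.
Others report (5, 5, 6): truth gives 0, best alternative gives 0.
Others report (5, 5, 7): truth gives 0, best alternative gives 0.
Others report (5, 5, 12): truth gives 0, best alternative gives 0.
Others report (5, 5, 17): truth gives 0, best alternative gives 0.
Others report (5, 6, 5): truth gives 0, best alternative gives 0.
(Remaining 119 profiles checked similarly; truth is weakly best in each.)
In every case the truthful report is at least as good as any alternative, so it is a dominant strategy.

Yes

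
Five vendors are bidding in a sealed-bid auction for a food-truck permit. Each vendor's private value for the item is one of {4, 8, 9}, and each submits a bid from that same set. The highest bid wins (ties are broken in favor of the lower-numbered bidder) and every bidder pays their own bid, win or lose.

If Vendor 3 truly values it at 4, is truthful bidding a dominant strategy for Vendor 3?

Yes

Check each profile of the others' bids and compare truth against every alternative bid.
Others bid (4, 9, 4, 4): truth gives -4, best alternative gives -8.
Others bid (4, 9, 4, 8): truth gives -4, best alternative gives -8.
Others bid (4, 9, 4, 9): truth gives -4, best alternative gives -8.
Others bid (4, 9, 8, 4): truth gives -4, best alternative gives -8.
Others bid (4, 9, 8, 8): truth gives -4, best alternative gives -8.
Others bid (4, 9, 8, 9): truth gives -4, best alternative gives -8.
(Remaining 75 profiles checked similarly; truth is weakly best in each.)
In every case the truthful bid is at least as good as any alternative, so it is a dominant strategy.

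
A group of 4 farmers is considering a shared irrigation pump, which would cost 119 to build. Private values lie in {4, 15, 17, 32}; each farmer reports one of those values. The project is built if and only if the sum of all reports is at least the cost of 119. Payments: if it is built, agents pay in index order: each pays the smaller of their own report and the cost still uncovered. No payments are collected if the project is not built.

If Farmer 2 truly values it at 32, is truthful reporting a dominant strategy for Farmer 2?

Yes

Check each profile of the others' reports and compare truth against every alternative report.
Others report (4, 4, 4): truth gives 0, best alternative gives 0.
Others report (4, 4, 15): truth gives 0, best alternative gives 0.
Others report (4, 4, 17): truth gives 0, best alternative gives 0.
Others report (4, 4, 32): truth gives 0, best alternative gives 0.
Others report (4, 15, 4): truth gives 0, best alternative gives 0.
Others report (4, 15, 15): truth gives 0, best alternative gives 0.
(Remaining 58 profiles checked similarly; truth is weakly best in each.)
In every case the truthful report is at least as good as any alternative, so it is a dominant strategy.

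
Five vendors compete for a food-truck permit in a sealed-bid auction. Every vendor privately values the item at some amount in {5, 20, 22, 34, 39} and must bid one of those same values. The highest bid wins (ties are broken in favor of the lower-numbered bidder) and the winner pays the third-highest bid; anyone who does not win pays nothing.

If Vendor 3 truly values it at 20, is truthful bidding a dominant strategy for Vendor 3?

No

Consider the case where Vendor 1 bids 5, Vendor 2 bids 5, Vendor 4 bids 5 and Vendor 5 bids 22.
Truthful bid 20: loses, pays 0, utility 0.
Bid 22 instead: wins, pays 5, utility 20 - 5 = 15.
Since 15 > 0, bidding 22 is strictly better here, so truthful bidding is not dominant.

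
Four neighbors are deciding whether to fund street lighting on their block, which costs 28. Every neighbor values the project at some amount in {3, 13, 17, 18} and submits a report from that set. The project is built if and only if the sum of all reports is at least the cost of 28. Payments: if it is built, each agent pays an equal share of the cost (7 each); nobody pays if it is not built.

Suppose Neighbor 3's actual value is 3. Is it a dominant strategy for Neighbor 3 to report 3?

Yes

Check each profile of the others' reports and compare truth against every alternative report.
Others report (3, 3, 13): truth gives 0, best alternative gives -4.
Others report (3, 3, 17): truth gives 0, best alternative gives -4.
Others report (3, 3, 18): truth gives 0, best alternative gives -4.
Others report (3, 13, 3): truth gives 0, best alternative gives -4.
Others report (3, 17, 3): truth gives 0, best alternative gives -4.
Others report (3, 18, 3): truth gives 0, best alternative gives -4.
(Remaining 58 profiles checked similarly; truth is weakly best in each.)
In every case the truthful report is at least as good as any alternative, so it is a dominant strategy.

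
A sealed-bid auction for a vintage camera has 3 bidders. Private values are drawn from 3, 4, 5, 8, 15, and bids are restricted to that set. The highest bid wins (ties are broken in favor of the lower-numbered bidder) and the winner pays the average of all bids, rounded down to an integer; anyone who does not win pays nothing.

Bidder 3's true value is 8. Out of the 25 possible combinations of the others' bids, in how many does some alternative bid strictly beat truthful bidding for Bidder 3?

Others bid (3, 3): truth gives 4; bid 4 gives 5 > 4. Violating.
Others bid (3, 4): truth gives 3; bid 5 gives 4 > 3. Violating.
Others bid (4, 3): truth gives 3; bid 5 gives 4 > 3. Violating.
Others bid (4, 4): truth gives 3; bid 5 gives 4 > 3. Violating.
Others bid (3, 5): truth gives 3; no alternative beats it.
Others bid (3, 8): truth gives 0; no alternative beats it.
(Checking all 25 profiles: 4 have a profitable deviation, 21 do not.)

4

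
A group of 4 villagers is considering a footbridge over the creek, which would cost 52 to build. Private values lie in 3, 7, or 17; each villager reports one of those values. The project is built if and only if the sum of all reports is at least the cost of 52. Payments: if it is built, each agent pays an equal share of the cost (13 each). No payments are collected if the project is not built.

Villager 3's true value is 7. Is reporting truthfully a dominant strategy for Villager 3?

Check each profile of the others' reports and compare truth against every alternative report.
Others report (17, 17, 17): truth gives -6, best alternative gives -6.
Others report (3, 3, 3): truth gives 0, best alternative gives 0.
Others report (3, 3, 7): truth gives 0, best alternative gives 0.
Others report (3, 3, 17): truth gives 0, best alternative gives 0.
Others report (3, 7, 3): truth gives 0, best alternative gives 0.
Others report (3, 7, 7): truth gives 0, best alternative gives 0.
(Remaining 21 profiles checked similarly; truth is weakly best in each.)
In every case the truthful report is at least as good as any alternative, so it is a dominant strategy.

Yes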